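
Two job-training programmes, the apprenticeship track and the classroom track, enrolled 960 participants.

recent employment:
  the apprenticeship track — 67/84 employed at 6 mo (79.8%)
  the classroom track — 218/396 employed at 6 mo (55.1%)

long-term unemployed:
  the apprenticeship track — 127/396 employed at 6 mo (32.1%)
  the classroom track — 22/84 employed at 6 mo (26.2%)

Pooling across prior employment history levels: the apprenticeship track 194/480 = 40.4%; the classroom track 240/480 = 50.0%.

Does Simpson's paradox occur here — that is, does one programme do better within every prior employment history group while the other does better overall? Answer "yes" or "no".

Within each prior employment history level (recent employment 79.8% vs 55.1%; long-term unemployed 32.1% vs 26.2%), the apprenticeship track has the higher rate every time. Pooled: 40.4% vs 50.0% — the classroom track has the higher rate overall. The two comparisons disagree.

yes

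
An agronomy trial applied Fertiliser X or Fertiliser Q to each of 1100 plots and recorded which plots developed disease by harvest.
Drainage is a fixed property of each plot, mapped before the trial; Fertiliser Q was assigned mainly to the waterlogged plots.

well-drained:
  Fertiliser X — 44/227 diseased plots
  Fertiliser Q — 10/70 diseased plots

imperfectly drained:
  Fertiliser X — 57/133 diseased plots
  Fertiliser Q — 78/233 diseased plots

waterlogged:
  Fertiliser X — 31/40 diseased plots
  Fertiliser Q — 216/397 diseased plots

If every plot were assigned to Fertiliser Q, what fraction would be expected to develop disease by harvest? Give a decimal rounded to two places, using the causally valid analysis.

The field drainage-specific comparison favours Fertiliser Q throughout, but the pooled figures favour Fertiliser X. The question is whether to condition on field drainage.
The imbalance in field drainage arose from how plots were allocated, not from anything the fertiliser did; and field drainage independently affects the outcome. The pooled gap is confounded — condition on field drainage.
Standardising Fertiliser Q to the population field drainage mix: 0.270·10/70 + 0.333·78/233 + 0.397·216/397 = 0.366.

0.37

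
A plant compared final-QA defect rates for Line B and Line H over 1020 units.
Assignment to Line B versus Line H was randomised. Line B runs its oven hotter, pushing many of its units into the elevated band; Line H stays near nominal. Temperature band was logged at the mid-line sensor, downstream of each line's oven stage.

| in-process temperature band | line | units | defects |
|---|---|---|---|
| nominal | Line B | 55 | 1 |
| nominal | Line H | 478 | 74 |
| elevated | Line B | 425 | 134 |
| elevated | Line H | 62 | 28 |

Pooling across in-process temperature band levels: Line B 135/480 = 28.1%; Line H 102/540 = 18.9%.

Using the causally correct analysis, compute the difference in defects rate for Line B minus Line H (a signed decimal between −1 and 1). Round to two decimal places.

+0.09

The in-process temperature band-specific comparison favours Line B throughout, but the pooled figures favour Line H. The question is whether to condition on in-process temperature band.
The distribution of in-process temperature band is itself part of what the line does — it is an intermediate outcome. Holding it fixed would remove that part of the effect; the total effect is the pooled difference.
The causal difference is the pooled difference: 0.281 − 0.189 = +0.092.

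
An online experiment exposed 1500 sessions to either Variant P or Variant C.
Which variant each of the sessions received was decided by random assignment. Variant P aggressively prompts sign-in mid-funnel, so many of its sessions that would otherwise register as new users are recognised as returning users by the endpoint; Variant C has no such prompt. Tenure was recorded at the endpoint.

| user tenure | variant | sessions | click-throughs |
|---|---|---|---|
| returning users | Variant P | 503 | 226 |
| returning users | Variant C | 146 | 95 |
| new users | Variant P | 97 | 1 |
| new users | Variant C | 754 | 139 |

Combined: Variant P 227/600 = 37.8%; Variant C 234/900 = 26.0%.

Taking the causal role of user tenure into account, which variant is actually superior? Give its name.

Variant P

The user tenure-specific comparison favours Variant C throughout, but the pooled figures favour Variant P. The question is whether to condition on user tenure.
User tenure is downstream of the variant. One should not condition on a consequence of treatment, so the overall rates are the right comparison.
Pooled: Variant P 37.8% vs Variant C 26.0%; Variant P is higher overall.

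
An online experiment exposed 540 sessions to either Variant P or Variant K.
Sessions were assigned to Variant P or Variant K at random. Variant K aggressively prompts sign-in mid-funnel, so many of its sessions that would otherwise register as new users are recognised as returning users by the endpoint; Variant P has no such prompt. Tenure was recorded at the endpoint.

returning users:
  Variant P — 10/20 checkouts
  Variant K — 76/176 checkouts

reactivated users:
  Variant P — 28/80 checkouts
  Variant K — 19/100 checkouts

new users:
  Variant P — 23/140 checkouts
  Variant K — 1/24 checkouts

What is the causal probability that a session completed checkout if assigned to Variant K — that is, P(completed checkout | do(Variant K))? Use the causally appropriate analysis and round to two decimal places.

0.32

Stratifying would compare variants among sessions the variants themselves sorted into user tenure groups — a form of selection on an intermediate. The unconditioned pooled rates give the total causal effect.
So P(outcome | do(Variant K)) is just the pooled rate for Variant K: 96/300 = 0.320.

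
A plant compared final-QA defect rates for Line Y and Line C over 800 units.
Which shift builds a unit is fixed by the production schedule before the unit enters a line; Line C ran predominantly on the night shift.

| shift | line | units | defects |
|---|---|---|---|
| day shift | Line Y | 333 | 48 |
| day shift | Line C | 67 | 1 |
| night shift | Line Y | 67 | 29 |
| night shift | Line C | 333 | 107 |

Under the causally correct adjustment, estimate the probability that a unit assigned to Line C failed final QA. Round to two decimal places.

The shift-specific comparison favours Line C throughout, but the pooled figures favour Line Y. The question is whether to condition on shift.
The imbalance in shift arose from how units were allocated, not from anything the line did; and shift independently affects the outcome. The pooled gap is confounded — condition on shift.
Standardising Line C to the population shift mix: 0.500·1/67 + 0.500·107/333 = 0.168.

0.17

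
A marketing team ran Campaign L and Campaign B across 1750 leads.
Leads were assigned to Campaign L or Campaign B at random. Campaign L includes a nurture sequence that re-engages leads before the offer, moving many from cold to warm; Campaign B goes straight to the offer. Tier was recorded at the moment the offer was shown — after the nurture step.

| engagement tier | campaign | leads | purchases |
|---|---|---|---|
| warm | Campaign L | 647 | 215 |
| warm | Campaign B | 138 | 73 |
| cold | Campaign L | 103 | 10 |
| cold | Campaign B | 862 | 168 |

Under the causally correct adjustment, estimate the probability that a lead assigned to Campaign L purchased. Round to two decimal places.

Campaign B is higher inside every engagement tier stratum but Campaign L is higher in aggregate. Whether to stratify depends on how engagement tier relates to the campaign.
The distribution of engagement tier is itself part of what the campaign does — it is an intermediate outcome. Holding it fixed would remove that part of the effect; the total effect is the pooled difference.
So P(outcome | do(Campaign L)) is just the pooled rate for Campaign L: 225/750 = 0.300.

0.30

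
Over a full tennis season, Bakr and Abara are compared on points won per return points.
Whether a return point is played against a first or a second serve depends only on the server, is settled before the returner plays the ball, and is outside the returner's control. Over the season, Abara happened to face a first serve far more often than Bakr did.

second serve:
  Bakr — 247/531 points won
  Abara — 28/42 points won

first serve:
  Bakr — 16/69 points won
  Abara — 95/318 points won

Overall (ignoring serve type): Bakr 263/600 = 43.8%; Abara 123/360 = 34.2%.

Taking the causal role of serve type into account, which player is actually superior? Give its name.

Serve type differs across players for reasons unrelated to any effect of the player itself, and it separately predicts the outcome — a classic confounder. We must compare within serve type levels.
Within each level — second serve: 46.5% vs 66.7%; first serve: 23.2% vs 29.9% — Abara is higher every time.

Abara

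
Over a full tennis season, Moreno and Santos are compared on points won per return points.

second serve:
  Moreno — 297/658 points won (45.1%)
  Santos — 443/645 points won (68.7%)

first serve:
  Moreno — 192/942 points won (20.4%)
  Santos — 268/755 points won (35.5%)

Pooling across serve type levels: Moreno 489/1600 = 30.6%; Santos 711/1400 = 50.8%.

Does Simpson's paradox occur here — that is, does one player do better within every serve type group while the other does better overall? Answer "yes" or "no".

Within each serve type level (second serve 45.1% vs 68.7%; first serve 20.4% vs 35.5%), Santos has the higher rate every time. Pooled: 30.6% vs 50.8% — Santos has the higher rate overall. They agree.

no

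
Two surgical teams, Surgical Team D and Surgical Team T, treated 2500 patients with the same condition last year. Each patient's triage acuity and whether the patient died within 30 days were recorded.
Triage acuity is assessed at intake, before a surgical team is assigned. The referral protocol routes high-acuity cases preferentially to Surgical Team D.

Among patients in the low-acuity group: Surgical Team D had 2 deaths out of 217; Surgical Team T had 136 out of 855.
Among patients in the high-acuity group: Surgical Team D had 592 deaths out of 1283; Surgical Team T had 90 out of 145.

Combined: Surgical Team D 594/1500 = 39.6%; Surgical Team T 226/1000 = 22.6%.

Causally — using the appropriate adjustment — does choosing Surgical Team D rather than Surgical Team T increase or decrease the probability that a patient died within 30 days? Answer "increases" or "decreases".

decreases

The stratified and pooled comparisons disagree (Surgical Team D wins within each triage acuity; Surgical Team T wins overall), so the answer turns on the causal role of triage acuity.
Triage acuity is set before the surgical team has any effect — it is not caused by the surgical team — and it independently drives the outcome. That makes it a confounder, so the causal comparison is within triage acuity levels.
Within each level — low-acuity: 0.9% vs 15.9%; high-acuity: 46.1% vs 62.1% — Surgical Team D is lower every time.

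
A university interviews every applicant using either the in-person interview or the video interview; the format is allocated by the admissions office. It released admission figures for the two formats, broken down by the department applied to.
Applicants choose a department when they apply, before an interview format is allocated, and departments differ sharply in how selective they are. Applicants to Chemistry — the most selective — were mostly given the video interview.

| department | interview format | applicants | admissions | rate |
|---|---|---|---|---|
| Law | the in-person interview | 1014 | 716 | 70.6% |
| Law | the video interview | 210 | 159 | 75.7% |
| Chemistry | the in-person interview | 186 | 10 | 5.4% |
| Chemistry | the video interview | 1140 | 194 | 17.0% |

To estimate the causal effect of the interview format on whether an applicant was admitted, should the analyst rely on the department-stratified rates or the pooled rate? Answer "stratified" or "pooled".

Within every department level the video interview has the higher rate, yet pooled the in-person interview does — Simpson's reversal.
Nothing the interview format does changes department; the imbalance is an allocation artefact. With department also predicting the outcome, the pooled figure is confounded, and the within-stratum comparison is the causal one.
Within each level — Law: 70.6% vs 75.7%; Chemistry: 5.4% vs 17.0% — the video interview is higher every time.

stratified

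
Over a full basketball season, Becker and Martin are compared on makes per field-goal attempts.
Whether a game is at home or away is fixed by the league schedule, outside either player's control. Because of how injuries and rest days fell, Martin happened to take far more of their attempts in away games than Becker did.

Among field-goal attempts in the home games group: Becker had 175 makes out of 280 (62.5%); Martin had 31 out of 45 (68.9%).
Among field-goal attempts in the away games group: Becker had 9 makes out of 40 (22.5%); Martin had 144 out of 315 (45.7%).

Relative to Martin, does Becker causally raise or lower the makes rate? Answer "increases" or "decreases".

Here game venue is a common cause — it drives both which player a case falls under and the outcome. The crude comparison mixes populations; the stratum-specific rates are the causally relevant ones.
Within each level — home games: 62.5% vs 68.9%; away games: 22.5% vs 45.7% — Martin is higher every time.

decreases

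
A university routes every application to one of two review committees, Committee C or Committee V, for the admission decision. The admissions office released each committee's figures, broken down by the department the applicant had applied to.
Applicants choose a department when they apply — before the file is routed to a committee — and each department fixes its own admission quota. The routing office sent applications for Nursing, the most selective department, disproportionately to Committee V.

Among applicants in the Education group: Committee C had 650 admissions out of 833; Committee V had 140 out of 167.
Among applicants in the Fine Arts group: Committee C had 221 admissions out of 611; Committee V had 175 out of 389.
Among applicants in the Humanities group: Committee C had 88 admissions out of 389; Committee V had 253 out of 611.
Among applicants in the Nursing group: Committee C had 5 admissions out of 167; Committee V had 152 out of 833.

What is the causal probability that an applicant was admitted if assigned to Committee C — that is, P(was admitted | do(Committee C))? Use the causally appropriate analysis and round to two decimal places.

0.35

The imbalance in department arose from how applicants were allocated, not from anything the review committee did; and department independently affects the outcome. The pooled gap is confounded — condition on department.
Standardising Committee C to the population department mix: 0.250·650/833 + 0.250·221/611 + 0.250·88/389 + 0.250·5/167 = 0.350.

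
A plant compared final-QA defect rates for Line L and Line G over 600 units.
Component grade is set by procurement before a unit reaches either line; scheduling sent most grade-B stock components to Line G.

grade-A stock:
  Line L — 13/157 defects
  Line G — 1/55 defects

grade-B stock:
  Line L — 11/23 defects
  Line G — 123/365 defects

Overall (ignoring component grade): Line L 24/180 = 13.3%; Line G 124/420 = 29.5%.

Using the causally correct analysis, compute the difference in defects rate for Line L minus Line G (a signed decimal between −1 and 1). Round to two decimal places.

+0.11

Here component grade is a common cause — it drives both which line a case falls under and the outcome. The crude comparison mixes populations; the stratum-specific rates are the causally relevant ones.
Adjusting over the population distribution of component grade: 0.353·(0.083−0.018) + 0.647·(0.478−0.337) = +0.114.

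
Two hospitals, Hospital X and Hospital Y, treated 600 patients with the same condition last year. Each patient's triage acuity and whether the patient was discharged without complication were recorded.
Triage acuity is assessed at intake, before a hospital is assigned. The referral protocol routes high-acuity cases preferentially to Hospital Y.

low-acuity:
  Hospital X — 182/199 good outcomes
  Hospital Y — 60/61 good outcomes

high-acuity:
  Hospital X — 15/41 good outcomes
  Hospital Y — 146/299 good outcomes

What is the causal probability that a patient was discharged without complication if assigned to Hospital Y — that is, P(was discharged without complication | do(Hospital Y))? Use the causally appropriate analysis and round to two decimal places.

0.70

Within every triage acuity level Hospital Y has the higher rate, yet pooled Hospital X does — Simpson's reversal.
Here triage acuity is a common cause — it drives both which hospital a case falls under and the outcome. The crude comparison mixes populations; the stratum-specific rates are the causally relevant ones.
Standardising Hospital Y to the population triage acuity mix: 0.433·60/61 + 0.567·146/299 = 0.703.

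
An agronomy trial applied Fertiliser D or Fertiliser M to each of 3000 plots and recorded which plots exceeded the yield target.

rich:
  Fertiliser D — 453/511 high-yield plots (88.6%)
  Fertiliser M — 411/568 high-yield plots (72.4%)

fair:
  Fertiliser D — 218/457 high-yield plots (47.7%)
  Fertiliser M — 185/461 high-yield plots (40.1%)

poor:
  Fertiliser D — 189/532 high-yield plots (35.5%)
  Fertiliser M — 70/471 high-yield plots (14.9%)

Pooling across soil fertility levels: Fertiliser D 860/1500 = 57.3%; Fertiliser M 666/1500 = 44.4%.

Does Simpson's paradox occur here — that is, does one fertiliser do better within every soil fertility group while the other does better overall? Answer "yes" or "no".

Within each soil fertility level (rich 88.6% vs 72.4%; fair 47.7% vs 40.1%; poor 35.5% vs 14.9%), Fertiliser D has the higher rate every time. Pooled: 57.3% vs 44.4% — Fertiliser D has the higher rate overall. They agree.

no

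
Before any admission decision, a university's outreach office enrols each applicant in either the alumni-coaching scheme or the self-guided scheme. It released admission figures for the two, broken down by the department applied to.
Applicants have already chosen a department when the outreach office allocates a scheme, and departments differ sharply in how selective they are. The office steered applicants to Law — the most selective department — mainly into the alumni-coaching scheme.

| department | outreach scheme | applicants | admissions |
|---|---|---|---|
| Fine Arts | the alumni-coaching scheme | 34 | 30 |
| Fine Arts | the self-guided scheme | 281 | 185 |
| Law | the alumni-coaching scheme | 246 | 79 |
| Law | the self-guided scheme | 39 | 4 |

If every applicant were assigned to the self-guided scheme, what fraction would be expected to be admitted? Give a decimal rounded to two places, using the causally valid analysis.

0.39

Within every department level the alumni-coaching scheme has the higher rate, yet pooled the self-guided scheme does — Simpson's reversal.
The imbalance in department arose from how applicants were allocated, not from anything the outreach scheme did; and department independently affects the outcome. The pooled gap is confounded — condition on department.
Standardising the self-guided scheme to the population department mix: 0.525·185/281 + 0.475·4/39 = 0.394.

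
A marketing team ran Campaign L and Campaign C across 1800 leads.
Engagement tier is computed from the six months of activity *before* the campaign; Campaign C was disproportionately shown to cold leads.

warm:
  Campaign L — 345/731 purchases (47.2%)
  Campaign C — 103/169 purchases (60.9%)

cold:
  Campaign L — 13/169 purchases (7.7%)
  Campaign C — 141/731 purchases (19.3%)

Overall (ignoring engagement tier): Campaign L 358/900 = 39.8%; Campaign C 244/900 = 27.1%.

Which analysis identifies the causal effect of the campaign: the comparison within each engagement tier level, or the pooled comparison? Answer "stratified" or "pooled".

Campaign C is higher inside every engagement tier stratum but Campaign L is higher in aggregate. Whether to stratify depends on how engagement tier relates to the campaign.
Engagement tier satisfies the back-door criterion: it is not a descendant of the campaign, and it blocks the spurious path from campaign to outcome. Adjusting for it (i.e., using the within-engagement tier rates) gives the causal effect.
Within each level — warm: 47.2% vs 60.9%; cold: 7.7% vs 19.3% — Campaign C is higher every time.

stratified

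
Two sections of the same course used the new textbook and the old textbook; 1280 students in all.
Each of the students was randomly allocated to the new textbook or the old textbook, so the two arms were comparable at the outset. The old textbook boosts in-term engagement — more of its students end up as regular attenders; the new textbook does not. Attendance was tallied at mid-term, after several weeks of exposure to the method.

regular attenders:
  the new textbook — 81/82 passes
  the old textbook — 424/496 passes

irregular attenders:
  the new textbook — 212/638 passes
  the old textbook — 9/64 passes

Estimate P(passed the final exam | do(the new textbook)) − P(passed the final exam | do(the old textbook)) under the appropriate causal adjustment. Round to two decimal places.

-0.37

Mid-term attendance is downstream of the teaching method. One should not condition on a consequence of treatment, so the overall rates are the right comparison.
The causal difference is the pooled difference: 0.407 − 0.773 = -0.366.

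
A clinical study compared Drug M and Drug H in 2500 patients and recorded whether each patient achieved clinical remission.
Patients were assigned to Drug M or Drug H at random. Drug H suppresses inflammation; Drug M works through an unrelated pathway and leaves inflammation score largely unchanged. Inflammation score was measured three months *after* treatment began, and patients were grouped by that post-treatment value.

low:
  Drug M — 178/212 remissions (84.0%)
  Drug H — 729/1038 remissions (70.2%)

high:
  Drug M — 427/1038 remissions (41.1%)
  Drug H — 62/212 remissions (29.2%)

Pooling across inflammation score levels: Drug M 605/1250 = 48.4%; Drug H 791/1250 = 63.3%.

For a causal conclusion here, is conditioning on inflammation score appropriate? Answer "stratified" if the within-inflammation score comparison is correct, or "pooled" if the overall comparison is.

pooled

The stratified and pooled comparisons disagree (Drug M wins within each inflammation score; Drug H wins overall), so the answer turns on the causal role of inflammation score.
Inflammation score is downstream of the drug. One should not condition on a consequence of treatment, so the overall rates are the right comparison.
Pooled: Drug M 48.4% vs Drug H 63.3%; Drug H is higher overall.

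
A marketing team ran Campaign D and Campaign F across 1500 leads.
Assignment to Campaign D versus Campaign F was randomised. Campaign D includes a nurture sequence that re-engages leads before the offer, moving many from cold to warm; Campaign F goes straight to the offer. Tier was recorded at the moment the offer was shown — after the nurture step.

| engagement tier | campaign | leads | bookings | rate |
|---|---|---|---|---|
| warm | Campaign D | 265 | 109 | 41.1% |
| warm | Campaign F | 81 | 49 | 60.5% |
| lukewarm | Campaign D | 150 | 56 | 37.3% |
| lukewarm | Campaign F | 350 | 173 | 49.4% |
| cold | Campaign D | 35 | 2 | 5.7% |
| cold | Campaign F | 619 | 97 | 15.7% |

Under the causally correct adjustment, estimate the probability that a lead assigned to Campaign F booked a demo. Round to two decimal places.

Within every engagement tier level Campaign F has the higher rate, yet pooled Campaign D does — Simpson's reversal.
Engagement tier here is a post-treatment variable shaped by the campaign; conditioning on it would introduce bias rather than remove it. The overall comparison is the causal one.
So P(outcome | do(Campaign F)) is just the pooled rate for Campaign F: 319/1050 = 0.304.

0.30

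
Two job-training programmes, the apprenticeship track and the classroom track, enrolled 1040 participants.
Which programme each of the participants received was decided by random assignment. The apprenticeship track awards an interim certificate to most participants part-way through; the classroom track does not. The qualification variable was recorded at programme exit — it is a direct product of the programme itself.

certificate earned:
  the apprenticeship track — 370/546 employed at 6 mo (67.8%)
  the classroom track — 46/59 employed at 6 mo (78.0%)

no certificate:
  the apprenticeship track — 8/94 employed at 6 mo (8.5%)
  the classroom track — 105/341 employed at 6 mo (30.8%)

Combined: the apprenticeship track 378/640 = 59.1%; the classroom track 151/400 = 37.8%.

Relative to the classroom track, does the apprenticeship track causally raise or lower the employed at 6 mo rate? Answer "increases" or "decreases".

increases

the classroom track is higher inside every qualification attained during the programme stratum but the apprenticeship track is higher in aggregate. Whether to stratify depends on how qualification attained during the programme relates to the programme.
Because the programme influences qualification attained during the programme, qualification attained during the programme is a post-treatment mediator, not a confounder. Stratifying on it would bias the estimate; the causal effect is the crude pooled difference.
Pooled: the apprenticeship track 59.1% vs the classroom track 37.8%; the apprenticeship track is higher overall.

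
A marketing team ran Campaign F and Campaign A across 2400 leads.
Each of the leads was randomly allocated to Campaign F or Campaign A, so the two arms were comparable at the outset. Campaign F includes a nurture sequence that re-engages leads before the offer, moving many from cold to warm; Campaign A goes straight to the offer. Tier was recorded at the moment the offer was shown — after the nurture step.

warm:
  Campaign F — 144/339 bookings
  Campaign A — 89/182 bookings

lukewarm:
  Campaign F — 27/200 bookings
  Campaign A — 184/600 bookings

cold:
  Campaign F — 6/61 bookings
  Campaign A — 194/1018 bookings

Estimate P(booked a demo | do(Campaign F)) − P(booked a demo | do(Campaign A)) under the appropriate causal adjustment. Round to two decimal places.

The engagement tier-specific comparison favours Campaign A throughout, but the pooled figures favour Campaign F. The question is whether to condition on engagement tier.
Stratifying would compare campaigns among leads the campaigns themselves sorted into engagement tier groups — a form of selection on an intermediate. The unconditioned pooled rates give the total causal effect.
The causal difference is the pooled difference: 0.295 − 0.259 = +0.036.

+0.04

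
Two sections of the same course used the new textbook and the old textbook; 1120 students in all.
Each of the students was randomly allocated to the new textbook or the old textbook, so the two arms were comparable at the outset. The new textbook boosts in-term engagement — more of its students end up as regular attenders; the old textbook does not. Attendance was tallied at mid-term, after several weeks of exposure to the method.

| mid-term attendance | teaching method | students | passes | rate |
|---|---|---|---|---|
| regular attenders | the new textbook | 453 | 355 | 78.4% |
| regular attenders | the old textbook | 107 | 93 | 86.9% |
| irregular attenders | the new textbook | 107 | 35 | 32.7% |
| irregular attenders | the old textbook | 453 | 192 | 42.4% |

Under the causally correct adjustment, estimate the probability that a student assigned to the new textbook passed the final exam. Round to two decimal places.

Because the teaching method influences mid-term attendance, mid-term attendance is a post-treatment mediator, not a confounder. Stratifying on it would bias the estimate; the causal effect is the crude pooled difference.
So P(outcome | do(the new textbook)) is just the pooled rate for the new textbook: 390/560 = 0.696.

0.70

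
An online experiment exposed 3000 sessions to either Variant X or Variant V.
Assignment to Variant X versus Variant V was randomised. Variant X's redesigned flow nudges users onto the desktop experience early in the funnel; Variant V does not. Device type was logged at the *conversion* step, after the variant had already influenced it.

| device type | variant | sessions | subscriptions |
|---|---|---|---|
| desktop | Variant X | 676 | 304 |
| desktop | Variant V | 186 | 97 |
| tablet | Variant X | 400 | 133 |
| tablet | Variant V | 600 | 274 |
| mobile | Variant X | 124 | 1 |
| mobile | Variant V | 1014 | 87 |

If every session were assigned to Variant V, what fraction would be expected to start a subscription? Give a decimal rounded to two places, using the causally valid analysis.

The stratified and pooled comparisons disagree (Variant V wins within each device type; Variant X wins overall), so the answer turns on the causal role of device type.
Device type is downstream of the variant. One should not condition on a consequence of treatment, so the overall rates are the right comparison.
So P(outcome | do(Variant V)) is just the pooled rate for Variant V: 458/1800 = 0.254.

0.25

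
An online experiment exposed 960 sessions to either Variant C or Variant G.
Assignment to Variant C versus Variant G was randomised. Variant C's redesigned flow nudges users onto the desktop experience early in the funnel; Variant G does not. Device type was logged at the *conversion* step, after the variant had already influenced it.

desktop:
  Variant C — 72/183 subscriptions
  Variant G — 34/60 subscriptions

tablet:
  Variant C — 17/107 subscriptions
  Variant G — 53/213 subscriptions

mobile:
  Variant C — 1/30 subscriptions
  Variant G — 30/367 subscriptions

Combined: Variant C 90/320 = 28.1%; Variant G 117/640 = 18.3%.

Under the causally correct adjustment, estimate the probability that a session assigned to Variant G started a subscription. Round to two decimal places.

Device type is recorded after the variant and is itself shifted by it — it sits on the causal path from variant to outcome. Conditioning on a mediator would strip out part of the effect we want; the pooled comparison gives the total causal effect.
So P(outcome | do(Variant G)) is just the pooled rate for Variant G: 117/640 = 0.183.

0.18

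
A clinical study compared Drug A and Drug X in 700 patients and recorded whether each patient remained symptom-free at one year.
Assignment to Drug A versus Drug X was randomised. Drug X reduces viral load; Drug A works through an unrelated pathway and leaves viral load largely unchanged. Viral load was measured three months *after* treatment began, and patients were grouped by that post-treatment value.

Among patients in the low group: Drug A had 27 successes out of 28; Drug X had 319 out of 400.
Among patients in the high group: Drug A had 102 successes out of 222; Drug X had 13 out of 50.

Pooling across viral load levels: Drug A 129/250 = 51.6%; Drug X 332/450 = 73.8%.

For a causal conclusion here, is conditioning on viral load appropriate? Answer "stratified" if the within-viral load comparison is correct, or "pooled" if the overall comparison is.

The stratified and pooled comparisons disagree (Drug A wins within each viral load; Drug X wins overall), so the answer turns on the causal role of viral load.
Stratifying would compare drugs among patients the drugs themselves sorted into viral load groups — a form of selection on an intermediate. The unconditioned pooled rates give the total causal effect.
Pooled: Drug A 51.6% vs Drug X 73.8%; Drug X is higher overall.

pooled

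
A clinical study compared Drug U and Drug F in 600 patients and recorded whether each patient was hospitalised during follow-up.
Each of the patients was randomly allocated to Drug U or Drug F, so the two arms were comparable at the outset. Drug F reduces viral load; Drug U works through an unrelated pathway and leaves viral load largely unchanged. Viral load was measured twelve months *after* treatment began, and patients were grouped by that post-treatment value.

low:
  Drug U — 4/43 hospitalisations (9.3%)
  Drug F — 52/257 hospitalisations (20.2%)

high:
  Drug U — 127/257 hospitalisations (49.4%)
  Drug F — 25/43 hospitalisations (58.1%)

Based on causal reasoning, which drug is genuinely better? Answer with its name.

Viral load is downstream of the drug. One should not condition on a consequence of treatment, so the overall rates are the right comparison.
Pooled: Drug U 43.7% vs Drug F 25.7%; Drug F is lower overall.

Drug F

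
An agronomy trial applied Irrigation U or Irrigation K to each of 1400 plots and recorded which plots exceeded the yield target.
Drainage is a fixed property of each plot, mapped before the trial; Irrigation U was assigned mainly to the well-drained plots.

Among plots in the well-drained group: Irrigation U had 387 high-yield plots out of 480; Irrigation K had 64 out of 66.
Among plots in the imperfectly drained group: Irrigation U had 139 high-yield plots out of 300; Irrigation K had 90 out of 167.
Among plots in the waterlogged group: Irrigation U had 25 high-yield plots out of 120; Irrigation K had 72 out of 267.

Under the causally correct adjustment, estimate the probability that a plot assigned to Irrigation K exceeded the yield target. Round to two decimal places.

Irrigation K is higher inside every field drainage stratum but Irrigation U is higher in aggregate. Whether to stratify depends on how field drainage relates to the irrigation.
Here field drainage is a common cause — it drives both which irrigation a case falls under and the outcome. The crude comparison mixes populations; the stratum-specific rates are the causally relevant ones.
Standardising Irrigation K to the population field drainage mix: 0.390·64/66 + 0.334·90/167 + 0.276·72/267 = 0.632.

0.63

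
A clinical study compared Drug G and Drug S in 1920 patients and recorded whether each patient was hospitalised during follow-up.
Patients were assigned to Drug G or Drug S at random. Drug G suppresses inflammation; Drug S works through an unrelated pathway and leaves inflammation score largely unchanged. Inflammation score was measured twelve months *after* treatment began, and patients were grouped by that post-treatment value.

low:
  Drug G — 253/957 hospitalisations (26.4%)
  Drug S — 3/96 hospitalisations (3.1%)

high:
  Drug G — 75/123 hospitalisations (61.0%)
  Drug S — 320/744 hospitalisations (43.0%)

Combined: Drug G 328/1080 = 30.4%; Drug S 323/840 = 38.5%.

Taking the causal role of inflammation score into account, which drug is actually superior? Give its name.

Drug G

Drug S is lower inside every inflammation score stratum but Drug G is lower in aggregate. Whether to stratify depends on how inflammation score relates to the drug.
Because the drug influences inflammation score, inflammation score is a post-treatment mediator, not a confounder. Stratifying on it would bias the estimate; the causal effect is the crude pooled difference.
Pooled: Drug G 30.4% vs Drug S 38.5%; Drug G is lower overall.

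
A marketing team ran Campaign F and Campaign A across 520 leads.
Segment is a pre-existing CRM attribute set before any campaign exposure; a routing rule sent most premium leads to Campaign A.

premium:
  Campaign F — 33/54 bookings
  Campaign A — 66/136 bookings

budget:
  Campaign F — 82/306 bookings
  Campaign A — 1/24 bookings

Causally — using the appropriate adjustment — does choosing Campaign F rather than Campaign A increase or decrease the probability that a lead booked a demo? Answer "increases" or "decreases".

The stratified and pooled comparisons disagree (Campaign F wins within each customer segment; Campaign A wins overall), so the answer turns on the causal role of customer segment.
Nothing the campaign does changes customer segment; the imbalance is an allocation artefact. With customer segment also predicting the outcome, the pooled figure is confounded, and the within-stratum comparison is the causal one.
Within each level — premium: 61.1% vs 48.5%; budget: 26.8% vs 4.2% — Campaign F is higher every time.

increases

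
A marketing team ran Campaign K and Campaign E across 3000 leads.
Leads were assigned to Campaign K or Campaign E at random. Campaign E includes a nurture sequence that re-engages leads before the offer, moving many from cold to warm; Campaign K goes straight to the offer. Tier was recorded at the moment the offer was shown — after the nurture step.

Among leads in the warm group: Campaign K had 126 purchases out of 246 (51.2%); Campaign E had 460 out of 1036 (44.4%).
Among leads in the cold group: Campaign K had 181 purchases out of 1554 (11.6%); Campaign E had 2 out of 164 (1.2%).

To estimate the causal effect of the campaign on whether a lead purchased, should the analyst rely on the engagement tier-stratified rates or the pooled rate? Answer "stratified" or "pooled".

pooled

Engagement tier is downstream of the campaign. One should not condition on a consequence of treatment, so the overall rates are the right comparison.
Pooled: Campaign K 17.1% vs Campaign E 38.5%; Campaign E is higher overall.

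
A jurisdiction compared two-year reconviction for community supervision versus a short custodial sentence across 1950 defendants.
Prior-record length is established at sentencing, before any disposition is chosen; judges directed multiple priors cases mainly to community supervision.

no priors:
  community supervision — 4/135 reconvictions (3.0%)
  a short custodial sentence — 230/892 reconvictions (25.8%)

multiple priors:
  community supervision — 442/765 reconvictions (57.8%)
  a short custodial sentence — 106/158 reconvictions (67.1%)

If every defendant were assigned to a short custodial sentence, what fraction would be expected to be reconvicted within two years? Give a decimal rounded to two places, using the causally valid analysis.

The imbalance in prior-record length arose from how defendants were allocated, not from anything the disposition did; and prior-record length independently affects the outcome. The pooled gap is confounded — condition on prior-record length.
Standardising a short custodial sentence to the population prior-record length mix: 0.527·230/892 + 0.473·106/158 = 0.453.

0.45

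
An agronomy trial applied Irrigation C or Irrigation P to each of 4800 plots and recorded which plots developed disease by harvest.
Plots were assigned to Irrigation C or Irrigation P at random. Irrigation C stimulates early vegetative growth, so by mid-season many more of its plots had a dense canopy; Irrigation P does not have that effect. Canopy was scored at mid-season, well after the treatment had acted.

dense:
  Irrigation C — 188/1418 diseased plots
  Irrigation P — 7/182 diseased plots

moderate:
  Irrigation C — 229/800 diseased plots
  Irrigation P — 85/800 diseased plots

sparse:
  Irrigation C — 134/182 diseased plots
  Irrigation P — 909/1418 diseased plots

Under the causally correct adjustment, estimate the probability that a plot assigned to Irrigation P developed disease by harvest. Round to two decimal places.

Stratifying would compare irrigations among plots the irrigations themselves sorted into mid-season canopy groups — a form of selection on an intermediate. The unconditioned pooled rates give the total causal effect.
So P(outcome | do(Irrigation P)) is just the pooled rate for Irrigation P: 1001/2400 = 0.417.

0.42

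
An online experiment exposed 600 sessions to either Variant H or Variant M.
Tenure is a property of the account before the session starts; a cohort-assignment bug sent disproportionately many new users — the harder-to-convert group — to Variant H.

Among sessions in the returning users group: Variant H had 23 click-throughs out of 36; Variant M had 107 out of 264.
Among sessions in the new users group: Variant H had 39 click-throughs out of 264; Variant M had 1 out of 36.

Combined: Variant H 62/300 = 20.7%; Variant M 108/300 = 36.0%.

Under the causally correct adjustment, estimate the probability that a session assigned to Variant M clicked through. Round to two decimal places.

0.22

User tenure satisfies the back-door criterion: it is not a descendant of the variant, and it blocks the spurious path from variant to outcome. Adjusting for it (i.e., using the within-user tenure rates) gives the causal effect.
Standardising Variant M to the population user tenure mix: 0.500·107/264 + 0.500·1/36 = 0.217.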